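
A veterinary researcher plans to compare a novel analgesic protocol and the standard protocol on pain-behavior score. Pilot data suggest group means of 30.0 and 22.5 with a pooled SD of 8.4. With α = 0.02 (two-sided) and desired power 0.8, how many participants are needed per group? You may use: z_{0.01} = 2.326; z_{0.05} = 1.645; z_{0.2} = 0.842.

Cohen's d = |M₁ − M₂| / SD_pooled = |30.0 − 22.5| / 8.4 = 7.5 / 8.4 = 0.893.
For two independent groups with equal n: n = 2·((z_{α/2} + z_β) / d)².
z_{α/2} + z_β = 2.326 + 0.842 = 3.168.
n = 2 × (3.168 / 0.893)² = 2 × 3.548² = 2 × 12.59 = 25.2.
Round up to the next whole participant.

n = 26 per group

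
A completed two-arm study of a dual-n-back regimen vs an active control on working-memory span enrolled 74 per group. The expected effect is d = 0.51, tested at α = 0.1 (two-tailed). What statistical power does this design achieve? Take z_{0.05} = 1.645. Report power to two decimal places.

power ≈ 0.93

For two equal groups, power = Φ(d·√(n/2) − z_{α/2}).
d·√(n/2) = 0.51 × √(74/2) = 0.51 × 6.083 = 3.102.
z_β = 3.102 − 1.645 = 1.457.
Power = Φ(1.457) = 0.927.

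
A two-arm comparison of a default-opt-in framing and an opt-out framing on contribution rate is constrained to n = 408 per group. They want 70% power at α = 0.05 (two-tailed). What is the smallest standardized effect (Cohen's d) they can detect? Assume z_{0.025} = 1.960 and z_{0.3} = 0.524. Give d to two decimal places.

d_min ≈ 0.17

For two independent groups of n = 408 each: d_min = (z_{α/2} + z_β)·√(2/n).
z-sum = 1.960 + 0.524 = 2.484.
d_min = 2.484 × √(2/408) = 2.484 × 0.0700 = 0.174.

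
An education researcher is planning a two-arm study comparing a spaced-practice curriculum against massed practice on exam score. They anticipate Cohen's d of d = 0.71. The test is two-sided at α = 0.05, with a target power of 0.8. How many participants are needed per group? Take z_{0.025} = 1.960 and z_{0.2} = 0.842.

For two independent groups with equal n: n = 2·((z_{α/2} + z_β) / d)².
z_{α/2} + z_β = 1.960 + 0.842 = 2.802.
n = 2 × (2.802 / 0.71)² = 2 × 3.946² = 2 × 15.57 = 31.1.
Round up to the next whole participant.

n = 32 per group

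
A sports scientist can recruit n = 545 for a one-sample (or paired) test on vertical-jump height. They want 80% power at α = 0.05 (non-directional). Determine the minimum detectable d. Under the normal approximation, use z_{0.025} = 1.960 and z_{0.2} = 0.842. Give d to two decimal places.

d_min ≈ 0.12

For a single sample (or paired design) of n = 545: d_min = (z_{α/2} + z_β)/√n.
z-sum = 1.960 + 0.842 = 2.802.
d_min = 2.802 / √545 = 2.802 / 23.345 = 0.120.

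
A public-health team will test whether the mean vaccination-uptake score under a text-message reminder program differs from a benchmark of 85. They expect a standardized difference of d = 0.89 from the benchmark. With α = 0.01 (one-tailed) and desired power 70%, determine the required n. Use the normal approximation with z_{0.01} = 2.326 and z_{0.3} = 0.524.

For a one-sample test: n = ((z_{α} + z_β) / d)².
z_{α} + z_β = 2.326 + 0.524 = 2.850.
n = (2.850 / 0.89)² = 3.202² = 10.25.
Round up.

n = 11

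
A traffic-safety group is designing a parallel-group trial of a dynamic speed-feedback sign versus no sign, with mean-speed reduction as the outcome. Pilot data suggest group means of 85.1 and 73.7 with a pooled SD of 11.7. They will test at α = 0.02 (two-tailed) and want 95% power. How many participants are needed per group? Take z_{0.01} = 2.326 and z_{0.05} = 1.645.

n = 34 per group

Cohen's d = |M₁ − M₂| / SD_pooled = |85.1 − 73.7| / 11.7 = 11.4 / 11.7 = 0.974.
For two independent groups with equal n: n = 2·((z_{α/2} + z_β) / d)².
z_{α/2} + z_β = 2.326 + 1.645 = 3.971.
n = 2 × (3.971 / 0.974)² = 2 × 4.077² = 2 × 16.62 = 33.2.
Round up to the next whole participant.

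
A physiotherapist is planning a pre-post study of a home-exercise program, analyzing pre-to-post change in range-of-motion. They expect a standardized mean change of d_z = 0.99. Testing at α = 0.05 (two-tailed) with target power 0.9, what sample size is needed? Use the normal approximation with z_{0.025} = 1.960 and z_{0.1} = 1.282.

n = 11 pairs

For a paired (one-sample on differences) test: n = ((z_{α/2} + z_β) / d)².
z_{α/2} + z_β = 1.960 + 1.282 = 3.242.
n = (3.242 / 0.99)² = 3.275² = 10.72.
Round up.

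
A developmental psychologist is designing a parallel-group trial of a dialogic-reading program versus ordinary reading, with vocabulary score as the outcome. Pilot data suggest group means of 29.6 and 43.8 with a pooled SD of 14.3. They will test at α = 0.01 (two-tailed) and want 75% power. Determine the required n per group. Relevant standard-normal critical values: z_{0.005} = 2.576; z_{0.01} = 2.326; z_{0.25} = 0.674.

Cohen's d = |M₁ − M₂| / SD_pooled = |29.6 − 43.8| / 14.3 = 14.2 / 14.3 = 0.993.
For two independent groups with equal n: n = 2·((z_{α/2} + z_β) / d)².
z_{α/2} + z_β = 2.576 + 0.674 = 3.250.
n = 2 × (3.250 / 0.993)² = 2 × 3.273² = 2 × 10.71 = 21.4.
Round up to the next whole participant.

n = 22 per group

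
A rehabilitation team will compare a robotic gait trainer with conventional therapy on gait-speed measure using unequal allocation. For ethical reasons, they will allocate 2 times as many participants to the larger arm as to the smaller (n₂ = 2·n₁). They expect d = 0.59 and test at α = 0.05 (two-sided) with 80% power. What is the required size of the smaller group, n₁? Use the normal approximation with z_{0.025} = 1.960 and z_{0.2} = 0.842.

With allocation ratio k = n₂/n₁ = 2, Var(x̄₁−x̄₂) = σ²(1/n₁ + 1/(k·n₁)) = σ²·(k+1)/(k·n₁).
So n₁ = (1 + 1/k)·((z_{α/2} + z_β)/d)² = 1.500 × (2.802/0.59)².
n₁ = 1.500 × 22.55 = 33.8.
Round up: n₁ = 34, giving n₂ = 2 × 34 = 68.

n₁ = 34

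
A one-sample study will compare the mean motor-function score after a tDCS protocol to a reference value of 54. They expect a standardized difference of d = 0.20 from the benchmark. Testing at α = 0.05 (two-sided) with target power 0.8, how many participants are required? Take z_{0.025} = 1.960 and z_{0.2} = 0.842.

n = 197

For a one-sample test: n = ((z_{α/2} + z_β) / d)².
z_{α/2} + z_β = 1.960 + 0.842 = 2.802.
n = (2.802 / 0.20)² = 14.010² = 196.28.
Round up.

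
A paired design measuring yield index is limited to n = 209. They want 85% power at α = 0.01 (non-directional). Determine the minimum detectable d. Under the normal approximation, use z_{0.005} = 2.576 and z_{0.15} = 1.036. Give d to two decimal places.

For a single sample (or paired design) of n = 209: d_min = (z_{α/2} + z_β)/√n.
z-sum = 2.576 + 1.036 = 3.612.
d_min = 3.612 / √209 = 3.612 / 14.457 = 0.250.

d_min ≈ 0.25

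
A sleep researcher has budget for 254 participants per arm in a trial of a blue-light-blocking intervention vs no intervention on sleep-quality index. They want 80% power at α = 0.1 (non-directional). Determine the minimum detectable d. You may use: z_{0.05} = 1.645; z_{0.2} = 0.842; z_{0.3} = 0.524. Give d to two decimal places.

d_min ≈ 0.22

For two independent groups of n = 254 each: d_min = (z_{α/2} + z_β)·√(2/n).
z-sum = 1.645 + 0.842 = 2.487.
d_min = 2.487 × √(2/254) = 2.487 × 0.0887 = 0.221.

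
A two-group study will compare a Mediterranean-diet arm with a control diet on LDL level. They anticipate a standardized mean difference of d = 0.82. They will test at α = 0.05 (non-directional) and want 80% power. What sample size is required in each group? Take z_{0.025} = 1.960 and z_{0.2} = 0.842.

For two independent groups with equal n: n = 2·((z_{α/2} + z_β) / d)².
z_{α/2} + z_β = 1.960 + 0.842 = 2.802.
n = 2 × (2.802 / 0.82)² = 2 × 3.417² = 2 × 11.68 = 23.4.
Round up to the next whole participant.

n = 24 per group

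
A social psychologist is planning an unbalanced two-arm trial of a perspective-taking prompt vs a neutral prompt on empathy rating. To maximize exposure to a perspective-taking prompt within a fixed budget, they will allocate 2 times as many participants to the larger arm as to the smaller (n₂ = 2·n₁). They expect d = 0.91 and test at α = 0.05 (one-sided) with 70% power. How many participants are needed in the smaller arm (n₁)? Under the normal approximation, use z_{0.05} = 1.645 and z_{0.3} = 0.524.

With allocation ratio k = n₂/n₁ = 2, Var(x̄₁−x̄₂) = σ²(1/n₁ + 1/(k·n₁)) = σ²·(k+1)/(k·n₁).
So n₁ = (1 + 1/k)·((z_{α} + z_β)/d)² = 1.500 × (2.169/0.91)².
n₁ = 1.500 × 5.68 = 8.5.
Round up: n₁ = 9, giving n₂ = 2 × 9 = 18.

n₁ = 9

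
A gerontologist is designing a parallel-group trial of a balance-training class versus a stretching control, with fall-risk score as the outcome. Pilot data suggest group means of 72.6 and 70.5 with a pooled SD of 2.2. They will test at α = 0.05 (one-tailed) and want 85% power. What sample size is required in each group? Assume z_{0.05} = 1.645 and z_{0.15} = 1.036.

Cohen's d = |M₁ − M₂| / SD_pooled = |72.6 − 70.5| / 2.2 = 2.1 / 2.2 = 0.955.
For two independent groups with equal n: n = 2·((z_{α} + z_β) / d)².
z_{α} + z_β = 1.645 + 1.036 = 2.681.
n = 2 × (2.681 / 0.955)² = 2 × 2.807² = 2 × 7.88 = 15.8.
Round up to the next whole participant.

n = 16 per group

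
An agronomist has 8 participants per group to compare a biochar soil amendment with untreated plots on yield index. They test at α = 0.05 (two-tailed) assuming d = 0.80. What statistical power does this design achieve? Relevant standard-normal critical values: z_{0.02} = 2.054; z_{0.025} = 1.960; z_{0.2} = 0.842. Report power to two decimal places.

For two equal groups, power = Φ(d·√(n/2) − z_{α/2}).
d·√(n/2) = 0.80 × √(8/2) = 0.80 × 2.000 = 1.600.
z_β = 1.600 − 1.960 = -0.360.
Power = Φ(-0.360) = 0.359.

power ≈ 0.36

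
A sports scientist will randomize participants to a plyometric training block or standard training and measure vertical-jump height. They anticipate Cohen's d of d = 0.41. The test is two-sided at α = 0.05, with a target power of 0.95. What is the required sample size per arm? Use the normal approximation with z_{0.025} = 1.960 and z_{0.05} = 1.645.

n = 155 per group

For two independent groups with equal n: n = 2·((z_{α/2} + z_β) / d)².
z_{α/2} + z_β = 1.960 + 1.645 = 3.605.
n = 2 × (3.605 / 0.41)² = 2 × 8.793² = 2 × 77.31 = 154.6.
Round up to the next whole participant.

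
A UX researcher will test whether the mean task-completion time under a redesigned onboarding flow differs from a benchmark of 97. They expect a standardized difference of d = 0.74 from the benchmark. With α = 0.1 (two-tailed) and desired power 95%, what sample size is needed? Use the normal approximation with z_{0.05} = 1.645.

n = 20

For a one-sample test: n = ((z_{α/2} + z_β) / d)².
z_{α/2} + z_β = 1.645 + 1.645 = 3.290.
n = (3.290 / 0.74)² = 4.446² = 19.77.
Round up.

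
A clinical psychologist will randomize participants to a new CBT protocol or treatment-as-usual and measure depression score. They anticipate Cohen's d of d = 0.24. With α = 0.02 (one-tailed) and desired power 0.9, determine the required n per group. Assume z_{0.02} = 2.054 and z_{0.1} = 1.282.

For two independent groups with equal n: n = 2·((z_{α} + z_β) / d)².
z_{α} + z_β = 2.054 + 1.282 = 3.336.
n = 2 × (3.336 / 0.24)² = 2 × 13.900² = 2 × 193.21 = 386.4.
Round up to the next whole participant.

n = 387 per group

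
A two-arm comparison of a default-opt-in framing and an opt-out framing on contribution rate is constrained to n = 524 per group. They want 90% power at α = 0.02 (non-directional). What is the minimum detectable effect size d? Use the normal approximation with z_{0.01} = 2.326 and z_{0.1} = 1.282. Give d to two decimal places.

For two independent groups of n = 524 each: d_min = (z_{α/2} + z_β)·√(2/n).
z-sum = 2.326 + 1.282 = 3.608.
d_min = 3.608 × √(2/524) = 3.608 × 0.0618 = 0.223.

d_min ≈ 0.22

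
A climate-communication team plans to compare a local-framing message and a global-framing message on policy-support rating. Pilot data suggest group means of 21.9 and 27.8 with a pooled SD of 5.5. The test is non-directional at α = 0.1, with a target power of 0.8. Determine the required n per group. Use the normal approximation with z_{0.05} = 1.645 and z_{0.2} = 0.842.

Cohen's d = |M₁ − M₂| / SD_pooled = |21.9 − 27.8| / 5.5 = 5.9 / 5.5 = 1.073.
For two independent groups with equal n: n = 2·((z_{α/2} + z_β) / d)².
z_{α/2} + z_β = 1.645 + 0.842 = 2.487.
n = 2 × (2.487 / 1.073)² = 2 × 2.318² = 2 × 5.37 = 10.7.
Round up to the next whole participant.

n = 11 per group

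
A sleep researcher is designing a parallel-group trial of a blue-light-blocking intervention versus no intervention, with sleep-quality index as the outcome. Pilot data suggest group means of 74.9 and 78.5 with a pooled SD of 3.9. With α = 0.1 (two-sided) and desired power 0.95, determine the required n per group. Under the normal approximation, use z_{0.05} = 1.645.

Cohen's d = |M₁ − M₂| / SD_pooled = |74.9 − 78.5| / 3.9 = 3.6 / 3.9 = 0.923.
For two independent groups with equal n: n = 2·((z_{α/2} + z_β) / d)².
z_{α/2} + z_β = 1.645 + 1.645 = 3.290.
n = 2 × (3.290 / 0.923)² = 2 × 3.564² = 2 × 12.71 = 25.4.
Round up to the next whole participant.

n = 26 per group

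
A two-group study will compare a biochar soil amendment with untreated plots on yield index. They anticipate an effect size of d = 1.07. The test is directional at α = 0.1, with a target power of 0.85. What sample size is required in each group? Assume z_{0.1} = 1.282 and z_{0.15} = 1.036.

For two independent groups with equal n: n = 2·((z_{α} + z_β) / d)².
z_{α} + z_β = 1.282 + 1.036 = 2.318.
n = 2 × (2.318 / 1.07)² = 2 × 2.166² = 2 × 4.69 = 9.4.
Round up to the next whole participant.

n = 10 per group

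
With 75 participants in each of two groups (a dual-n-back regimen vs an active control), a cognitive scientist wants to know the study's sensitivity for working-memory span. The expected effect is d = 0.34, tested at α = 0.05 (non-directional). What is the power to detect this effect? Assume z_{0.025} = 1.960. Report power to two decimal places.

For two equal groups, power = Φ(d·√(n/2) − z_{α/2}).
d·√(n/2) = 0.34 × √(75/2) = 0.34 × 6.124 = 2.082.
z_β = 2.082 − 1.960 = 0.122.
Power = Φ(0.122) = 0.549.

power ≈ 0.55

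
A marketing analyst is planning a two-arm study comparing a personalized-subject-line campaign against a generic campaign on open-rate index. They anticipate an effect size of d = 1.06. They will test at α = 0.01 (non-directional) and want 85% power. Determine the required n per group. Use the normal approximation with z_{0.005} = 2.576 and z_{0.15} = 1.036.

For two independent groups with equal n: n = 2·((z_{α/2} + z_β) / d)².
z_{α/2} + z_β = 2.576 + 1.036 = 3.612.
n = 2 × (3.612 / 1.06)² = 2 × 3.408² = 2 × 11.61 = 23.2.
Round up to the next whole participant.

n = 24 per group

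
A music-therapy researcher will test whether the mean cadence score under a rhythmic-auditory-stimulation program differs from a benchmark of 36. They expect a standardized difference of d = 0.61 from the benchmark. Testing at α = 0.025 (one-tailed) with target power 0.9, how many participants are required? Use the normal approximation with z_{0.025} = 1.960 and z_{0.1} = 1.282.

For a one-sample test: n = ((z_{α} + z_β) / d)².
z_{α} + z_β = 1.960 + 1.282 = 3.242.
n = (3.242 / 0.61)² = 5.315² = 28.25.
Round up.

n = 29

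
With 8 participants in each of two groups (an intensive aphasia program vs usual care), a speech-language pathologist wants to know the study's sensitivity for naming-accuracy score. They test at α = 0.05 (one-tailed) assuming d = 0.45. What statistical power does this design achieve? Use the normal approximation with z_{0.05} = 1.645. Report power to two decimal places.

power ≈ 0.23

For two equal groups, power = Φ(d·√(n/2) − z_{α}).
d·√(n/2) = 0.45 × √(8/2) = 0.45 × 2.000 = 0.900.
z_β = 0.900 − 1.645 = -0.745.
Power = Φ(-0.745) = 0.228.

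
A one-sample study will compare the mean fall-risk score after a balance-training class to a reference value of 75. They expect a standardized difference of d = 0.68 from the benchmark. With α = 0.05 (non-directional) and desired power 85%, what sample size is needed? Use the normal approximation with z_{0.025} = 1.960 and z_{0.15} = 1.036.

n = 20

For a one-sample test: n = ((z_{α/2} + z_β) / d)².
z_{α/2} + z_β = 1.960 + 1.036 = 2.996.
n = (2.996 / 0.68)² = 4.406² = 19.41.
Round up.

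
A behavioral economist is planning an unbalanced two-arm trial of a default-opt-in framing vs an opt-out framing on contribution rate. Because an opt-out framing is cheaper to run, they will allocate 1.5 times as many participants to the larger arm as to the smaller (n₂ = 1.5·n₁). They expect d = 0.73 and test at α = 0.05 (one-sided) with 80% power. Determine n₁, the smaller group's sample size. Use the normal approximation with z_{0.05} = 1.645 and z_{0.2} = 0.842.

With allocation ratio k = n₂/n₁ = 1.5, Var(x̄₁−x̄₂) = σ²(1/n₁ + 1/(k·n₁)) = σ²·(k+1)/(k·n₁).
So n₁ = (1 + 1/k)·((z_{α} + z_β)/d)² = 1.667 × (2.487/0.73)².
n₁ = 1.667 × 11.61 = 19.3.
Round up: n₁ = 20, giving n₂ = 1.5 × 20 = 30.

n₁ = 20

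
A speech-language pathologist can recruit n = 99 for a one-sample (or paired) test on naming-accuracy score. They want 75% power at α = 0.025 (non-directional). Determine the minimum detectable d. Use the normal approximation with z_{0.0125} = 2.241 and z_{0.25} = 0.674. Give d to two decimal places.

For a single sample (or paired design) of n = 99: d_min = (z_{α/2} + z_β)/√n.
z-sum = 2.241 + 0.674 = 2.915.
d_min = 2.915 / √99 = 2.915 / 9.950 = 0.293.

d_min ≈ 0.29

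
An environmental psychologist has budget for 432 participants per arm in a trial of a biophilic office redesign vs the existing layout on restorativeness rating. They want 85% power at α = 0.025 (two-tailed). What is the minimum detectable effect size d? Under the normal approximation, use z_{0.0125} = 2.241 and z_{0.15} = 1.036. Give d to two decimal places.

d_min ≈ 0.22

For two independent groups of n = 432 each: d_min = (z_{α/2} + z_β)·√(2/n).
z-sum = 2.241 + 1.036 = 3.277.
d_min = 3.277 × √(2/432) = 3.277 × 0.0680 = 0.223.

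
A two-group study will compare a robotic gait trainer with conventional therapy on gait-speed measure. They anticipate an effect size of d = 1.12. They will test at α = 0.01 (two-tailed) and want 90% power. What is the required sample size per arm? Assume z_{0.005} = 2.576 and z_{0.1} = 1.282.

For two independent groups with equal n: n = 2·((z_{α/2} + z_β) / d)².
z_{α/2} + z_β = 2.576 + 1.282 = 3.858.
n = 2 × (3.858 / 1.12)² = 2 × 3.445² = 2 × 11.87 = 23.7.
Round up to the next whole participant.

n = 24 per group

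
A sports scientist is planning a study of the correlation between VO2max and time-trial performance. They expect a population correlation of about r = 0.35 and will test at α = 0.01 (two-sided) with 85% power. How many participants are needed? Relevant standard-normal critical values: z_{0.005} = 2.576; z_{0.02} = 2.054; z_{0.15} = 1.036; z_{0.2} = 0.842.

n = 101

Fisher's z: C = ½·ln((1+r)/(1−r)) = ½·ln(2.0769) = 0.3654.
n = ((z_{α/2} + z_β)/C)² + 3.
(2.576 + 1.036) / 0.3654 = 3.612 / 0.3654 = 9.885.
n = 9.885² + 3 = 97.71 + 3 = 100.7.
Round up.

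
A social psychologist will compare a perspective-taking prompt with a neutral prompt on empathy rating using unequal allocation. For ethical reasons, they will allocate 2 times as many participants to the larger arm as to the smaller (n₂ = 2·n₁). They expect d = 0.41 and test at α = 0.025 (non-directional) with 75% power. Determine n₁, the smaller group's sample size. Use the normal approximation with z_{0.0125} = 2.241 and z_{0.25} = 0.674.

With allocation ratio k = n₂/n₁ = 2, Var(x̄₁−x̄₂) = σ²(1/n₁ + 1/(k·n₁)) = σ²·(k+1)/(k·n₁).
So n₁ = (1 + 1/k)·((z_{α/2} + z_β)/d)² = 1.500 × (2.915/0.41)².
n₁ = 1.500 × 50.55 = 75.8.
Round up: n₁ = 76, giving n₂ = 2 × 76 = 152.

n₁ = 76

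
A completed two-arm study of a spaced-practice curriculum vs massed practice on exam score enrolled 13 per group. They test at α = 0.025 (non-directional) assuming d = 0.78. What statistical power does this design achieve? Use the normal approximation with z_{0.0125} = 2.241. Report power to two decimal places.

power ≈ 0.40

For two equal groups, power = Φ(d·√(n/2) − z_{α/2}).
d·√(n/2) = 0.78 × √(13/2) = 0.78 × 2.550 = 1.989.
z_β = 1.989 − 2.241 = -0.252.
Power = Φ(-0.252) = 0.400.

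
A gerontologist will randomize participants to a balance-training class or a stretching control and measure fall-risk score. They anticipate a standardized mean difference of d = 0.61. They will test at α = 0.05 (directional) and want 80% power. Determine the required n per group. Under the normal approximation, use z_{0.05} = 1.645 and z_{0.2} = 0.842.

n = 34 per group

For two independent groups with equal n: n = 2·((z_{α} + z_β) / d)².
z_{α} + z_β = 1.645 + 0.842 = 2.487.
n = 2 × (2.487 / 0.61)² = 2 × 4.077² = 2 × 16.62 = 33.2.
Round up to the next whole participant.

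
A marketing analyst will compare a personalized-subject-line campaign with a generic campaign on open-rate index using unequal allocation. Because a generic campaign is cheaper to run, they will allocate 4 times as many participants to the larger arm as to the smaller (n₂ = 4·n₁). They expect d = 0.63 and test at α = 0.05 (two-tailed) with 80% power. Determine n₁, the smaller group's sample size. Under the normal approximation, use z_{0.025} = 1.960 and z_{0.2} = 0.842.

n₁ = 25

With allocation ratio k = n₂/n₁ = 4, Var(x̄₁−x̄₂) = σ²(1/n₁ + 1/(k·n₁)) = σ²·(k+1)/(k·n₁).
So n₁ = (1 + 1/k)·((z_{α/2} + z_β)/d)² = 1.250 × (2.802/0.63)².
n₁ = 1.250 × 19.78 = 24.7.
Round up: n₁ = 25, giving n₂ = 4 × 25 = 100.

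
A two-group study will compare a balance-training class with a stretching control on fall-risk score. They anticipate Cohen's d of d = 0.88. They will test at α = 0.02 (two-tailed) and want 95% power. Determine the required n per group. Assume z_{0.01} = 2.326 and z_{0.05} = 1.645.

n = 41 per group

For two independent groups with equal n: n = 2·((z_{α/2} + z_β) / d)².
z_{α/2} + z_β = 2.326 + 1.645 = 3.971.
n = 2 × (3.971 / 0.88)² = 2 × 4.513² = 2 × 20.36 = 40.7.
Round up to the next whole participant.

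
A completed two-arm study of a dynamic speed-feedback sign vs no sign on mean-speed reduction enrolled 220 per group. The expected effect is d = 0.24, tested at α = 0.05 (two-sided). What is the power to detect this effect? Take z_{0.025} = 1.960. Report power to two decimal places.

For two equal groups, power = Φ(d·√(n/2) − z_{α/2}).
d·√(n/2) = 0.24 × √(220/2) = 0.24 × 10.488 = 2.517.
z_β = 2.517 − 1.960 = 0.557.
Power = Φ(0.557) = 0.711.

power ≈ 0.71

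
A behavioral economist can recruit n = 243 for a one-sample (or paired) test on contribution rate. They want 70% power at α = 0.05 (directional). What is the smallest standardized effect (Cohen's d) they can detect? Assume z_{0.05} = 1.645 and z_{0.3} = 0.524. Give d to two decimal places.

For a single sample (or paired design) of n = 243: d_min = (z_{α} + z_β)/√n.
z-sum = 1.645 + 0.524 = 2.169.
d_min = 2.169 / √243 = 2.169 / 15.588 = 0.139.

d_min ≈ 0.14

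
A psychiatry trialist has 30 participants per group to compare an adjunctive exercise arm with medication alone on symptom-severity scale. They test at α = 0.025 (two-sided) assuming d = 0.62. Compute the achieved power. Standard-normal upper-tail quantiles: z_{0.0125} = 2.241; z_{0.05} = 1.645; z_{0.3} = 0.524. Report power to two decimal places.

For two equal groups, power = Φ(d·√(n/2) − z_{α/2}).
d·√(n/2) = 0.62 × √(30/2) = 0.62 × 3.873 = 2.401.
z_β = 2.401 − 2.241 = 0.160.
Power = Φ(0.160) = 0.564.

power ≈ 0.56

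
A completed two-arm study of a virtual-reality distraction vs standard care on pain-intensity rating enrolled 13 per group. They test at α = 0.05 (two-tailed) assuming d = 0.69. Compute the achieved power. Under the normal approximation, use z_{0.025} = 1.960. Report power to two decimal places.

For two equal groups, power = Φ(d·√(n/2) − z_{α/2}).
d·√(n/2) = 0.69 × √(13/2) = 0.69 × 2.550 = 1.759.
z_β = 1.759 − 1.960 = -0.201.
Power = Φ(-0.201) = 0.420.

power ≈ 0.42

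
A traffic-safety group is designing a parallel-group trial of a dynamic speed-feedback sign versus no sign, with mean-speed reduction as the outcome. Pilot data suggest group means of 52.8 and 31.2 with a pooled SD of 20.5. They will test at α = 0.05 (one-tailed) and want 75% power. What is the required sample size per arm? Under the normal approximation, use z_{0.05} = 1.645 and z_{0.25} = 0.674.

Cohen's d = |M₁ − M₂| / SD_pooled = |52.8 − 31.2| / 20.5 = 21.6 / 20.5 = 1.054.
For two independent groups with equal n: n = 2·((z_{α} + z_β) / d)².
z_{α} + z_β = 1.645 + 0.674 = 2.319.
n = 2 × (2.319 / 1.054)² = 2 × 2.200² = 2 × 4.84 = 9.7.
Round up to the next whole participant.

n = 10 per group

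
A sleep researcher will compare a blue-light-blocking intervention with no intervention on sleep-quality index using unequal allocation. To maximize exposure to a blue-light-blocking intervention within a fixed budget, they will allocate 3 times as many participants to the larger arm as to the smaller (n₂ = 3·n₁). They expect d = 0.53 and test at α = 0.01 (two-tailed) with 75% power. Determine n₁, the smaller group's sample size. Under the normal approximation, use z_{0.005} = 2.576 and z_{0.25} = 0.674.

With allocation ratio k = n₂/n₁ = 3, Var(x̄₁−x̄₂) = σ²(1/n₁ + 1/(k·n₁)) = σ²·(k+1)/(k·n₁).
So n₁ = (1 + 1/k)·((z_{α/2} + z_β)/d)² = 1.333 × (3.250/0.53)².
n₁ = 1.333 × 37.60 = 50.1.
Round up: n₁ = 51, giving n₂ = 3 × 51 = 153.

n₁ = 51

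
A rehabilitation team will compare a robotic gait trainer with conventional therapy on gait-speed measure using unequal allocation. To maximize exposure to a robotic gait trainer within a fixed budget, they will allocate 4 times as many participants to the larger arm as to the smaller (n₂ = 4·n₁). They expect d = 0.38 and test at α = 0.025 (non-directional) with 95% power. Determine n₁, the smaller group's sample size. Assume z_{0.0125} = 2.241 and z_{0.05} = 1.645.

n₁ = 131

With allocation ratio k = n₂/n₁ = 4, Var(x̄₁−x̄₂) = σ²(1/n₁ + 1/(k·n₁)) = σ²·(k+1)/(k·n₁).
So n₁ = (1 + 1/k)·((z_{α/2} + z_β)/d)² = 1.250 × (3.886/0.38)².
n₁ = 1.250 × 104.58 = 130.7.
Round up: n₁ = 131, giving n₂ = 4 × 131 = 524.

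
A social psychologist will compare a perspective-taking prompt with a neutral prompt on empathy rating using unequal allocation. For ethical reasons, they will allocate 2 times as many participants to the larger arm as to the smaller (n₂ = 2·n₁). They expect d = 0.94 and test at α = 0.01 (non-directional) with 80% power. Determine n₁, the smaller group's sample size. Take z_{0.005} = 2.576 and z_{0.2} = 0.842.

With allocation ratio k = n₂/n₁ = 2, Var(x̄₁−x̄₂) = σ²(1/n₁ + 1/(k·n₁)) = σ²·(k+1)/(k·n₁).
So n₁ = (1 + 1/k)·((z_{α/2} + z_β)/d)² = 1.500 × (3.418/0.94)².
n₁ = 1.500 × 13.22 = 19.8.
Round up: n₁ = 20, giving n₂ = 2 × 20 = 40.

n₁ = 20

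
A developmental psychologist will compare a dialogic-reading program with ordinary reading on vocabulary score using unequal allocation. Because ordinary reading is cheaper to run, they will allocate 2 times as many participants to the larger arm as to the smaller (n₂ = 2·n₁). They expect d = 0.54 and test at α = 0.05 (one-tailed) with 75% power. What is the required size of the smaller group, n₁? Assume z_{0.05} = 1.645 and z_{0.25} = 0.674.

n₁ = 28

With allocation ratio k = n₂/n₁ = 2, Var(x̄₁−x̄₂) = σ²(1/n₁ + 1/(k·n₁)) = σ²·(k+1)/(k·n₁).
So n₁ = (1 + 1/k)·((z_{α} + z_β)/d)² = 1.500 × (2.319/0.54)².
n₁ = 1.500 × 18.44 = 27.7.
Round up: n₁ = 28, giving n₂ = 2 × 28 = 56.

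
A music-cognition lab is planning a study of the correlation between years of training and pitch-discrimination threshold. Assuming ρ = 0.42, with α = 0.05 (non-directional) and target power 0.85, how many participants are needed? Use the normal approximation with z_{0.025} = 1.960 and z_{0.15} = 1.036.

Fisher's z: C = ½·ln((1+r)/(1−r)) = ½·ln(2.4483) = 0.4477.
n = ((z_{α/2} + z_β)/C)² + 3.
(1.960 + 1.036) / 0.4477 = 2.996 / 0.4477 = 6.692.
n = 6.692² + 3 = 44.78 + 3 = 47.8.
Round up.

n = 48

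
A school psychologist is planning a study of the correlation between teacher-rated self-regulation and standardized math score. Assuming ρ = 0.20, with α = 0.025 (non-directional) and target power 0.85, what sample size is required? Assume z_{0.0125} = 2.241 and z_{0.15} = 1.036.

n = 265

Fisher's z: C = ½·ln((1+r)/(1−r)) = ½·ln(1.5000) = 0.2027.
n = ((z_{α/2} + z_β)/C)² + 3.
(2.241 + 1.036) / 0.2027 = 3.277 / 0.2027 = 16.167.
n = 16.167² + 3 = 261.36 + 3 = 264.4.
Round up.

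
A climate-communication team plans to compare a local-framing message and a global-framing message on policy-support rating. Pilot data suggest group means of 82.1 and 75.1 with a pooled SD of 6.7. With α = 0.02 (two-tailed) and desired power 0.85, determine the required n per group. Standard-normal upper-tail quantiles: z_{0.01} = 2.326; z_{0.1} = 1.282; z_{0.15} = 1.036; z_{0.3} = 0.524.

n = 21 per group

Cohen's d = |M₁ − M₂| / SD_pooled = |82.1 − 75.1| / 6.7 = 7.0 / 6.7 = 1.045.
For two independent groups with equal n: n = 2·((z_{α/2} + z_β) / d)².
z_{α/2} + z_β = 2.326 + 1.036 = 3.362.
n = 2 × (3.362 / 1.045)² = 2 × 3.217² = 2 × 10.35 = 20.7.
Round up to the next whole participant.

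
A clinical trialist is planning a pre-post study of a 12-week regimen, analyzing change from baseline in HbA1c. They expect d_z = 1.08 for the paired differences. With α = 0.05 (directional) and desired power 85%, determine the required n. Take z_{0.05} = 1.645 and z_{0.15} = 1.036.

n = 7 pairs

For a paired (one-sample on differences) test: n = ((z_{α} + z_β) / d)².
z_{α} + z_β = 1.645 + 1.036 = 2.681.
n = (2.681 / 1.08)² = 2.482² = 6.16.
Round up.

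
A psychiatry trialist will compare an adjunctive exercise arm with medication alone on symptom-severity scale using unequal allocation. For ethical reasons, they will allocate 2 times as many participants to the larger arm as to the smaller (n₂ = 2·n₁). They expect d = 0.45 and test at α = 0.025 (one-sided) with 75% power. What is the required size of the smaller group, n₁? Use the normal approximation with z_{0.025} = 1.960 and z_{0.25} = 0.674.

n₁ = 52

With allocation ratio k = n₂/n₁ = 2, Var(x̄₁−x̄₂) = σ²(1/n₁ + 1/(k·n₁)) = σ²·(k+1)/(k·n₁).
So n₁ = (1 + 1/k)·((z_{α} + z_β)/d)² = 1.500 × (2.634/0.45)².
n₁ = 1.500 × 34.26 = 51.4.
Round up: n₁ = 52, giving n₂ = 2 × 52 = 104.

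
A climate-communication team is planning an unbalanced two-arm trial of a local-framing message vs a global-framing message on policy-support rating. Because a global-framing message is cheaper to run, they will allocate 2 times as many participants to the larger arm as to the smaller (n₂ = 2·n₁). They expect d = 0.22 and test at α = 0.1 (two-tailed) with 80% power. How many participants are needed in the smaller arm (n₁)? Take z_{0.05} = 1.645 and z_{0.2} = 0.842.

With allocation ratio k = n₂/n₁ = 2, Var(x̄₁−x̄₂) = σ²(1/n₁ + 1/(k·n₁)) = σ²·(k+1)/(k·n₁).
So n₁ = (1 + 1/k)·((z_{α/2} + z_β)/d)² = 1.500 × (2.487/0.22)².
n₁ = 1.500 × 127.79 = 191.7.
Round up: n₁ = 192, giving n₂ = 2 × 192 = 384.

n₁ = 192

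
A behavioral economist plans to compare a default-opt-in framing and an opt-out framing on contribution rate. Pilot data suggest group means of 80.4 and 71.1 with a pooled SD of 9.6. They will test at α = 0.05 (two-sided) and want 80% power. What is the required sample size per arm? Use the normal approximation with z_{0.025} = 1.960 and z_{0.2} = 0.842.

Cohen's d = |M₁ − M₂| / SD_pooled = |80.4 − 71.1| / 9.6 = 9.3 / 9.6 = 0.969.
For two independent groups with equal n: n = 2·((z_{α/2} + z_β) / d)².
z_{α/2} + z_β = 1.960 + 0.842 = 2.802.
n = 2 × (2.802 / 0.969)² = 2 × 2.892² = 2 × 8.36 = 16.7.
Round up to the next whole participant.

n = 17 per group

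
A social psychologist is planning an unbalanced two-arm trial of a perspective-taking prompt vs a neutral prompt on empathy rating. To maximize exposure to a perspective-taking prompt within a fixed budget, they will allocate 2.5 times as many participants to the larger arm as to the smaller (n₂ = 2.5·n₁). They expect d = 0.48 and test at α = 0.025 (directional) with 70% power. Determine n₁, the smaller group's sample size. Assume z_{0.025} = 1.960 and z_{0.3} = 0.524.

n₁ = 38

With allocation ratio k = n₂/n₁ = 2.5, Var(x̄₁−x̄₂) = σ²(1/n₁ + 1/(k·n₁)) = σ²·(k+1)/(k·n₁).
So n₁ = (1 + 1/k)·((z_{α} + z_β)/d)² = 1.400 × (2.484/0.48)².
n₁ = 1.400 × 26.78 = 37.5.
Round up: n₁ = 38, giving n₂ = 2.5 × 38 = 95.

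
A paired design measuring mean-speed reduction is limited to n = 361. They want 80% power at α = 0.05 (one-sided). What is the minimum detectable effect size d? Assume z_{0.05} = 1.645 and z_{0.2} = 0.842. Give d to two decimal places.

For a single sample (or paired design) of n = 361: d_min = (z_{α} + z_β)/√n.
z-sum = 1.645 + 0.842 = 2.487.
d_min = 2.487 / √361 = 2.487 / 19.000 = 0.131.

d_min ≈ 0.13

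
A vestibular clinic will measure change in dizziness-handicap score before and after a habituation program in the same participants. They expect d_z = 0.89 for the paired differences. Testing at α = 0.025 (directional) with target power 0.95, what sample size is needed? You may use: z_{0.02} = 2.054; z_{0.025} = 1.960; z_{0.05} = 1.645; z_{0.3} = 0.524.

n = 17 pairs

For a paired (one-sample on differences) test: n = ((z_{α} + z_β) / d)².
z_{α} + z_β = 1.960 + 1.645 = 3.605.
n = (3.605 / 0.89)² = 4.051² = 16.41.
Round up.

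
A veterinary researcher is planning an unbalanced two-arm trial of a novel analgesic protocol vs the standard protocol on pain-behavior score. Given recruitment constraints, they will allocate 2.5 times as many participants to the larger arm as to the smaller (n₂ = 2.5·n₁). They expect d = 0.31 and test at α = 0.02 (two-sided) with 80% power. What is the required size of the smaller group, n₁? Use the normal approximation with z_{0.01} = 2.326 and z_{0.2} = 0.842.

With allocation ratio k = n₂/n₁ = 2.5, Var(x̄₁−x̄₂) = σ²(1/n₁ + 1/(k·n₁)) = σ²·(k+1)/(k·n₁).
So n₁ = (1 + 1/k)·((z_{α/2} + z_β)/d)² = 1.400 × (3.168/0.31)².
n₁ = 1.400 × 104.44 = 146.2.
Round up: n₁ = 147, giving n₂ = ⌈2.5 × 147⌉ = ⌈367.5⌉ = 368.

n₁ = 147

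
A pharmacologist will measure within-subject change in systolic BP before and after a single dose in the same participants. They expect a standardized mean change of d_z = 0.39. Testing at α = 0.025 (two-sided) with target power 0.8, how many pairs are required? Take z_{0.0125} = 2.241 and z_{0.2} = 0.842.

For a paired (one-sample on differences) test: n = ((z_{α/2} + z_β) / d)².
z_{α/2} + z_β = 2.241 + 0.842 = 3.083.
n = (3.083 / 0.39)² = 7.905² = 62.49.
Round up.

n = 63 pairs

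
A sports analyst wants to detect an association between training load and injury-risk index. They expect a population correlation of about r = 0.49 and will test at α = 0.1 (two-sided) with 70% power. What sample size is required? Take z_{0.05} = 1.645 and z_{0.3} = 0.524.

n = 20

Fisher's z: C = ½·ln((1+r)/(1−r)) = ½·ln(2.9216) = 0.5361.
n = ((z_{α/2} + z_β)/C)² + 3.
(1.645 + 0.524) / 0.5361 = 2.169 / 0.5361 = 4.046.
n = 4.046² + 3 = 16.37 + 3 = 19.4.
Round up.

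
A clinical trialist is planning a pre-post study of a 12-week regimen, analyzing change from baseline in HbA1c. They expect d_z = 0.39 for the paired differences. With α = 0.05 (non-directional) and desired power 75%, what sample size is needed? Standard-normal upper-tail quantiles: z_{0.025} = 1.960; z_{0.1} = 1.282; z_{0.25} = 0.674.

n = 46 pairs

For a paired (one-sample on differences) test: n = ((z_{α/2} + z_β) / d)².
z_{α/2} + z_β = 1.960 + 0.674 = 2.634.
n = (2.634 / 0.39)² = 6.754² = 45.61.
Round up.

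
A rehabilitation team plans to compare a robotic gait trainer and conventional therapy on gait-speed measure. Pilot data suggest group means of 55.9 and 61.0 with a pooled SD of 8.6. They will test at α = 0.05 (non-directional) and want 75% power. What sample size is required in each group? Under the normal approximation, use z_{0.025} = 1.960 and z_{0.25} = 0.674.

Cohen's d = |M₁ − M₂| / SD_pooled = |55.9 − 61.0| / 8.6 = 5.1 / 8.6 = 0.593.
For two independent groups with equal n: n = 2·((z_{α/2} + z_β) / d)².
z_{α/2} + z_β = 1.960 + 0.674 = 2.634.
n = 2 × (2.634 / 0.593)² = 2 × 4.442² = 2 × 19.73 = 39.5.
Round up to the next whole participant.

n = 40 per group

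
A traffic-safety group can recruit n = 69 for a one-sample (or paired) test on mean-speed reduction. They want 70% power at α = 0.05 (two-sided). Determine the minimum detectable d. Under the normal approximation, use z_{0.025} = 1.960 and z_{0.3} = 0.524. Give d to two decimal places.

d_min ≈ 0.30

For a single sample (or paired design) of n = 69: d_min = (z_{α/2} + z_β)/√n.
z-sum = 1.960 + 0.524 = 2.484.
d_min = 2.484 / √69 = 2.484 / 8.307 = 0.299.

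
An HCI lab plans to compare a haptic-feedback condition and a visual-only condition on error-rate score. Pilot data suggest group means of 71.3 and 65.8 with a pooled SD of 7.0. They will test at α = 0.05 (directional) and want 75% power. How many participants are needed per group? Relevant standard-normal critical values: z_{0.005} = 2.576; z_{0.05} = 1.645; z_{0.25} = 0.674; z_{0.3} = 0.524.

Cohen's d = |M₁ − M₂| / SD_pooled = |71.3 − 65.8| / 7.0 = 5.5 / 7.0 = 0.786.
For two independent groups with equal n: n = 2·((z_{α} + z_β) / d)².
z_{α} + z_β = 1.645 + 0.674 = 2.319.
n = 2 × (2.319 / 0.786)² = 2 × 2.950² = 2 × 8.70 = 17.4.
Round up to the next whole participant.

n = 18 per group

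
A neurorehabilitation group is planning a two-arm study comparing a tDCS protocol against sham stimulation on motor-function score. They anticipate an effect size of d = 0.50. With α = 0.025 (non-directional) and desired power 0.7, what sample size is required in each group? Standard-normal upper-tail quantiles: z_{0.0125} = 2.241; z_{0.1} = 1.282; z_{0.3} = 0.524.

n = 62 per group

For two independent groups with equal n: n = 2·((z_{α/2} + z_β) / d)².
z_{α/2} + z_β = 2.241 + 0.524 = 2.765.
n = 2 × (2.765 / 0.50)² = 2 × 5.530² = 2 × 30.58 = 61.2.
Round up to the next whole participant.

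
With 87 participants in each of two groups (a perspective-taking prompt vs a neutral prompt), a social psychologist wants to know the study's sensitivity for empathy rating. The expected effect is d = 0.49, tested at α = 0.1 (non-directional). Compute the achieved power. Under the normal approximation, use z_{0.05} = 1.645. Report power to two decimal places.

For two equal groups, power = Φ(d·√(n/2) − z_{α/2}).
d·√(n/2) = 0.49 × √(87/2) = 0.49 × 6.595 = 3.232.
z_β = 3.232 − 1.645 = 1.587.
Power = Φ(1.587) = 0.944.

power ≈ 0.94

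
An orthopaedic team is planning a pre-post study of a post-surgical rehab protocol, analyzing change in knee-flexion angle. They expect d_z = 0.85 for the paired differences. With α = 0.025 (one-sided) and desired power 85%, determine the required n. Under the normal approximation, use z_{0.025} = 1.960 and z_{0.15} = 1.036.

For a paired (one-sample on differences) test: n = ((z_{α} + z_β) / d)².
z_{α} + z_β = 1.960 + 1.036 = 2.996.
n = (2.996 / 0.85)² = 3.525² = 12.42.
Round up.

n = 13 pairs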